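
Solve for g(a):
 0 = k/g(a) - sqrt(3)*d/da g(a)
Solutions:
 g(a) = -sqrt(C1 + 6*sqrt(3)*a*k)/3
 g(a) = sqrt(C1 + 6*sqrt(3)*a*k)/3


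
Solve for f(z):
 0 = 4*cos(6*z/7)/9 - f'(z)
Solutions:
 f(z) = C1 + 14*sin(6*z/7)/27


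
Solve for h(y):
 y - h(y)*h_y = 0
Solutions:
 h(y) = -sqrt(C1 + y^2)
 h(y) = sqrt(C1 + y^2)


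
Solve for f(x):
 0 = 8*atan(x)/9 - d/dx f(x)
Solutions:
 f(x) = C1 + 8*x*atan(x)/9 - 4*log(x^2 + 1)/9


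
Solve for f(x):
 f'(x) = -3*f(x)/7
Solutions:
 f(x) = C1*exp(-3*x/7)


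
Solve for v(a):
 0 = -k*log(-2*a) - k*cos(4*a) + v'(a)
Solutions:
 v(a) = C1 + k*(a*log(-a) - a + a*log(2) + sin(4*a)/4)


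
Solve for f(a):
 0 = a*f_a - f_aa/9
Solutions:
 f(a) = C1 + C2*erfi(3*sqrt(2)*a/2)


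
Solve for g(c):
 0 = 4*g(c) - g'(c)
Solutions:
 g(c) = C1*exp(4*c)


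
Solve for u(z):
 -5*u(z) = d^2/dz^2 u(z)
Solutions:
 u(z) = C1*sin(sqrt(5)*z) + C2*cos(sqrt(5)*z)


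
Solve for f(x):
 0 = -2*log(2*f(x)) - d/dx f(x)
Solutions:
 Integral(1/(log(_y) + log(2)), (_y, f(x)))/2 = C1 - x


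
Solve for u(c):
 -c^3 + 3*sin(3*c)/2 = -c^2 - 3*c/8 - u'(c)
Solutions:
 u(c) = C1 + c^4/4 - c^3/3 - 3*c^2/16 + cos(3*c)/2


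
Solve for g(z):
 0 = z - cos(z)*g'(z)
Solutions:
 g(z) = C1 + Integral(z/cos(z), z)


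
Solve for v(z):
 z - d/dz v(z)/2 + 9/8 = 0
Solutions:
 v(z) = C1 + z^2 + 9*z/4


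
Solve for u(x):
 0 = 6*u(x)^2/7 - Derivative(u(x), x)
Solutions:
 u(x) = -7/(C1 + 6*x)


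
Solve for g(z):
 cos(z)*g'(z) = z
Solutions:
 g(z) = C1 + Integral(z/cos(z), z)


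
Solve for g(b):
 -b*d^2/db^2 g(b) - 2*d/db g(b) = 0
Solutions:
 g(b) = C1 + C2/b


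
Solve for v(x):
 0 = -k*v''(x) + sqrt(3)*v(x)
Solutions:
 v(x) = C1*exp(-3^(1/4)*x*sqrt(1/k)) + C2*exp(3^(1/4)*x*sqrt(1/k))


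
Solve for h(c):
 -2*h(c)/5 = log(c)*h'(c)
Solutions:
 h(c) = C1*exp(-2*li(c)/5)


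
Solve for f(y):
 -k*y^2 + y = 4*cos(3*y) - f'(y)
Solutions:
 f(y) = C1 + k*y^3/3 - y^2/2 + 4*sin(3*y)/3


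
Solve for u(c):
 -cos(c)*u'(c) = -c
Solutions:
 u(c) = C1 + Integral(c/cos(c), c)


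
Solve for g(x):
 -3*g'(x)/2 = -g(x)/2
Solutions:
 g(x) = C1*exp(x/3)


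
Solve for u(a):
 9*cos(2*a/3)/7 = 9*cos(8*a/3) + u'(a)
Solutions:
 u(a) = C1 + 27*sin(2*a/3)/14 - 27*sin(8*a/3)/8


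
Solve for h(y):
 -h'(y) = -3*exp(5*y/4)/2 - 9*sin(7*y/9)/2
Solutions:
 h(y) = C1 + 6*exp(5*y/4)/5 - 81*cos(7*y/9)/14


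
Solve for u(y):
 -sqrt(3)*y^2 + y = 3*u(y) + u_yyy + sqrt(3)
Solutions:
 u(y) = C3*exp(-3^(1/3)*y) - sqrt(3)*y^2/3 + y/3 + (C1*sin(3^(5/6)*y/2) + C2*cos(3^(5/6)*y/2))*exp(3^(1/3)*y/2) - sqrt(3)/3


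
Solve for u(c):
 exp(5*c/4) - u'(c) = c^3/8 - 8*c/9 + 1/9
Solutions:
 u(c) = C1 - c^4/32 + 4*c^2/9 - c/9 + 4*exp(5*c/4)/5


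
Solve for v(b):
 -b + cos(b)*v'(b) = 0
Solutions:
 v(b) = C1 + Integral(b/cos(b), b)


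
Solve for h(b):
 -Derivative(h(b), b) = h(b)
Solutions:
 h(b) = C1*exp(-b)


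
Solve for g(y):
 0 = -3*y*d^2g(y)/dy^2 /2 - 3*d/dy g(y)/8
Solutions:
 g(y) = C1 + C2*y^(3/4)


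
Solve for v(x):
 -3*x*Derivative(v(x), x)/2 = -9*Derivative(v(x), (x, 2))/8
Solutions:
 v(x) = C1 + C2*erfi(sqrt(6)*x/3)


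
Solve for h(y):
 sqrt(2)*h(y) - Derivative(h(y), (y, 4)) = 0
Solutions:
 h(y) = C1*exp(-2^(1/8)*y) + C2*exp(2^(1/8)*y) + C3*sin(2^(1/8)*y) + C4*cos(2^(1/8)*y)


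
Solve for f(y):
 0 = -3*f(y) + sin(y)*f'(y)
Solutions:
 f(y) = C1*(cos(y) - 1)^(3/2)/(cos(y) + 1)^(3/2)


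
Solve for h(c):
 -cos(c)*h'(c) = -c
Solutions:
 h(c) = C1 + Integral(c/cos(c), c)


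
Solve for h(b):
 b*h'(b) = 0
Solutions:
 h(b) = C1


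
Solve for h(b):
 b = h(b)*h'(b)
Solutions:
 h(b) = -sqrt(C1 + b^2)
 h(b) = sqrt(C1 + b^2)


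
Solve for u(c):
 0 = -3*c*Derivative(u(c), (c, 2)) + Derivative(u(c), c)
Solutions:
 u(c) = C1 + C2*c^(4/3)


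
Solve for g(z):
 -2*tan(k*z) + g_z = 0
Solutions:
 g(z) = C1 + 2*Piecewise((-log(cos(k*z))/k, Ne(k, 0)), (0, True))


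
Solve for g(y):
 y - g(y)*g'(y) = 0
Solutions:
 g(y) = -sqrt(C1 + y^2)
 g(y) = sqrt(C1 + y^2)


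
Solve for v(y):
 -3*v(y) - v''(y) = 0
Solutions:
 v(y) = C1*sin(sqrt(3)*y) + C2*cos(sqrt(3)*y)


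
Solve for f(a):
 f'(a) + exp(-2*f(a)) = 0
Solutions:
 f(a) = log(-sqrt(C1 - 2*a))
 f(a) = log(C1 - 2*a)/2


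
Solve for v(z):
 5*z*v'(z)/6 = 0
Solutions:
 v(z) = C1


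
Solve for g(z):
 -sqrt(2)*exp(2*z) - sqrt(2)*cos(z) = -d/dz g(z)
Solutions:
 g(z) = C1 + sqrt(2)*exp(2*z)/2 + sqrt(2)*sin(z)


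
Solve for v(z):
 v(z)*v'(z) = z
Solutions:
 v(z) = -sqrt(C1 + z^2)
 v(z) = sqrt(C1 + z^2)


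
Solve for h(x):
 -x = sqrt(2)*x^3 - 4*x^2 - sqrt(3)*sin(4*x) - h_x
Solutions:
 h(x) = C1 + sqrt(2)*x^4/4 - 4*x^3/3 + x^2/2 + sqrt(3)*cos(4*x)/4


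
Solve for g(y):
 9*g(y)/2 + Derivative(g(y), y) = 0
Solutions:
 g(y) = C1*exp(-9*y/2)


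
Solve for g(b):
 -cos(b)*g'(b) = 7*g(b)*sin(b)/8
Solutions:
 g(b) = C1*cos(b)^(7/8)


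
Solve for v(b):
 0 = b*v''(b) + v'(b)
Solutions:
 v(b) = C1 + C2*log(b)


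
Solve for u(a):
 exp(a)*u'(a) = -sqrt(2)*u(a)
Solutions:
 u(a) = C1*exp(sqrt(2)*exp(-a))


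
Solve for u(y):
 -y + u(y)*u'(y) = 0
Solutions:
 u(y) = -sqrt(C1 + y^2)
 u(y) = sqrt(C1 + y^2)


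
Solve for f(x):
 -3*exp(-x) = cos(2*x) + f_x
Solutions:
 f(x) = C1 - sin(2*x)/2 + 3*exp(-x)


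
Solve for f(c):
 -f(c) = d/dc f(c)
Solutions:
 f(c) = C1*exp(-c)


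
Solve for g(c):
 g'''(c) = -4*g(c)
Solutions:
 g(c) = C3*exp(-2^(2/3)*c) + (C1*sin(2^(2/3)*sqrt(3)*c/2) + C2*cos(2^(2/3)*sqrt(3)*c/2))*exp(2^(2/3)*c/2)


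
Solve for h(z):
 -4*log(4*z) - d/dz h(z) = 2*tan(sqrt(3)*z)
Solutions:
 h(z) = C1 - 4*z*log(z) - 8*z*log(2) + 4*z + 2*sqrt(3)*log(cos(sqrt(3)*z))/3


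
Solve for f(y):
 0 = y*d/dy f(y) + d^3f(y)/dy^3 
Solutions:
 f(y) = C1 + Integral(C2*airyai(-y) + C3*airybi(-y), y)


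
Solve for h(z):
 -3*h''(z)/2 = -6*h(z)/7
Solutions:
 h(z) = C1*exp(-2*sqrt(7)*z/7) + C2*exp(2*sqrt(7)*z/7)


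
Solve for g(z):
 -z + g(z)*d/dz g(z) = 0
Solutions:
 g(z) = -sqrt(C1 + z^2)
 g(z) = sqrt(C1 + z^2)


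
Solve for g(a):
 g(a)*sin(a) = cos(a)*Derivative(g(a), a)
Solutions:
 g(a) = C1/cos(a)


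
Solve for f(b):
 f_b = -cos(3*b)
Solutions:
 f(b) = C1 - sin(3*b)/3


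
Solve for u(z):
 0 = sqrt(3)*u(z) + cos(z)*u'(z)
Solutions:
 u(z) = C1*(sin(z) - 1)^(sqrt(3)/2)/(sin(z) + 1)^(sqrt(3)/2)


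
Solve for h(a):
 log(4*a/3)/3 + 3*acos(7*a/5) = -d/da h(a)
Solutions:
 h(a) = C1 - a*log(a)/3 - 3*a*acos(7*a/5) - a*log(2) + a/3 + a*log(6)/3 + 3*sqrt(25 - 49*a^2)/7


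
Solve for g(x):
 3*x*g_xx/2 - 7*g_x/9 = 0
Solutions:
 g(x) = C1 + C2*x^(41/27)


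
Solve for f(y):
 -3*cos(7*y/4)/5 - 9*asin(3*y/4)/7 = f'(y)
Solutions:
 f(y) = C1 - 9*y*asin(3*y/4)/7 - 3*sqrt(16 - 9*y^2)/7 - 12*sin(7*y/4)/35


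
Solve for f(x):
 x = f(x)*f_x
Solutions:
 f(x) = -sqrt(C1 + x^2)
 f(x) = sqrt(C1 + x^2)


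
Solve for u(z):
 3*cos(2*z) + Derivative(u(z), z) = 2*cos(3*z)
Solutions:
 u(z) = C1 - 3*sin(2*z)/2 + 2*sin(3*z)/3


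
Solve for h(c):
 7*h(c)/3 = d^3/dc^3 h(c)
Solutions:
 h(c) = C3*exp(3^(2/3)*7^(1/3)*c/3) + (C1*sin(3^(1/6)*7^(1/3)*c/2) + C2*cos(3^(1/6)*7^(1/3)*c/2))*exp(-3^(2/3)*7^(1/3)*c/6)


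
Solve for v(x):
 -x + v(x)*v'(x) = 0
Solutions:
 v(x) = -sqrt(C1 + x^2)
 v(x) = sqrt(C1 + x^2)


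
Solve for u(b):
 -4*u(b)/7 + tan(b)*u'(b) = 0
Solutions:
 u(b) = C1*sin(b)^(4/7)


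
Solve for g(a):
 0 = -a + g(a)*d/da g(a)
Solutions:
 g(a) = -sqrt(C1 + a^2)
 g(a) = sqrt(C1 + a^2)


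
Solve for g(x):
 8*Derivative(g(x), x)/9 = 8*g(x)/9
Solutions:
 g(x) = C1*exp(x)


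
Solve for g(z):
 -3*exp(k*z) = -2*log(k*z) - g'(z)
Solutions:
 g(z) = C1 - 2*z*log(k*z) + 2*z + Piecewise((3*exp(k*z)/k, Ne(k, 0)), (3*z, True))


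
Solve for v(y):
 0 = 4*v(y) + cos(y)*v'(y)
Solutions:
 v(y) = C1*(sin(y)^2 - 2*sin(y) + 1)/(sin(y)^2 + 2*sin(y) + 1)


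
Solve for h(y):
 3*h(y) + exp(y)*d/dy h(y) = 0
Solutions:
 h(y) = C1*exp(3*exp(-y))


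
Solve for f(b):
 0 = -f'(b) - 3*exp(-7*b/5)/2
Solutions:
 f(b) = C1 + 15*exp(-7*b/5)/14


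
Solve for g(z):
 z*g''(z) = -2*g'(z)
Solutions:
 g(z) = C1 + C2/z


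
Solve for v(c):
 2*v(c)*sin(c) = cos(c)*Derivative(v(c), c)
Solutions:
 v(c) = C1/cos(c)^2


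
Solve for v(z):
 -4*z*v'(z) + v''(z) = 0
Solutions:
 v(z) = C1 + C2*erfi(sqrt(2)*z)


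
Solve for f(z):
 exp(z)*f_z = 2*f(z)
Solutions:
 f(z) = C1*exp(-2*exp(-z))


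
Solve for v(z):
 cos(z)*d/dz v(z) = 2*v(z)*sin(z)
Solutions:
 v(z) = C1/cos(z)^2


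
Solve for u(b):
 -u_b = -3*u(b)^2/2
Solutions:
 u(b) = -2/(C1 + 3*b)


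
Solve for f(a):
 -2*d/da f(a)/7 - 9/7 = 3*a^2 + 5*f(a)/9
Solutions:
 f(a) = C1*exp(-35*a/18) - 27*a^2/5 + 972*a/175 - 31671/6125


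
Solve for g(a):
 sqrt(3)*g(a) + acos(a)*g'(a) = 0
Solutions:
 g(a) = C1*exp(-sqrt(3)*Integral(1/acos(a), a))


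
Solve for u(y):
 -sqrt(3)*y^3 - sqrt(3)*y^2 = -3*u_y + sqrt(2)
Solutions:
 u(y) = C1 + sqrt(3)*y^4/12 + sqrt(3)*y^3/9 + sqrt(2)*y/3


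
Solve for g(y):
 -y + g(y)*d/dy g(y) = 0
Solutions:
 g(y) = -sqrt(C1 + y^2)
 g(y) = sqrt(C1 + y^2)


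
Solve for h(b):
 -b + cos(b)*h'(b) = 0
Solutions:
 h(b) = C1 + Integral(b/cos(b), b)


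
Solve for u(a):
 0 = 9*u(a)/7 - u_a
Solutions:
 u(a) = C1*exp(9*a/7)


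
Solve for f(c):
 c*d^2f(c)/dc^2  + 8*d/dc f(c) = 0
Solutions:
 f(c) = C1 + C2/c^7


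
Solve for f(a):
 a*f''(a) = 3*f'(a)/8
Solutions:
 f(a) = C1 + C2*a^(11/8)


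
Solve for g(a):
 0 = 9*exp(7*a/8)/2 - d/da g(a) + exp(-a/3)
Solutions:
 g(a) = C1 + 36*exp(7*a/8)/7 - 3*exp(-a/3)


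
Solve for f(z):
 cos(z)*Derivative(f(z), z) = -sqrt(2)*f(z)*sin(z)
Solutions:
 f(z) = C1*cos(z)^(sqrt(2))


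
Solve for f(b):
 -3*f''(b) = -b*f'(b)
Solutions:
 f(b) = C1 + C2*erfi(sqrt(6)*b/6)


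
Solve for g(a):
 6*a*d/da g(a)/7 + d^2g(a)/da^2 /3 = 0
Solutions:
 g(a) = C1 + C2*erf(3*sqrt(7)*a/7)


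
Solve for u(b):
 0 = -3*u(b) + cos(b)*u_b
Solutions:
 u(b) = C1*(sin(b) + 1)^(3/2)/(sin(b) - 1)^(3/2)


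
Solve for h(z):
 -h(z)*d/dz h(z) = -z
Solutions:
 h(z) = -sqrt(C1 + z^2)
 h(z) = sqrt(C1 + z^2)


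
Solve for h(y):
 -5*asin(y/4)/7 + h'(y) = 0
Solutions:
 h(y) = C1 + 5*y*asin(y/4)/7 + 5*sqrt(16 - y^2)/7


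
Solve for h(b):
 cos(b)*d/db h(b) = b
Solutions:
 h(b) = C1 + Integral(b/cos(b), b)


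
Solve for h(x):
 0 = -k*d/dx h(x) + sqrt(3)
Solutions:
 h(x) = C1 + sqrt(3)*x/k


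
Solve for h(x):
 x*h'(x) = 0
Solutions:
 h(x) = C1


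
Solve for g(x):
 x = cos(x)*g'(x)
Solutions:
 g(x) = C1 + Integral(x/cos(x), x)


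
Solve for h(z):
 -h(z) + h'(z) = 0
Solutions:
 h(z) = C1*exp(z)


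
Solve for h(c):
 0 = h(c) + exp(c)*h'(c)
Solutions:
 h(c) = C1*exp(exp(-c))


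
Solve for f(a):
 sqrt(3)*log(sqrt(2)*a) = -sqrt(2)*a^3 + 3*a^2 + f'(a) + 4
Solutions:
 f(a) = C1 + sqrt(2)*a^4/4 - a^3 + sqrt(3)*a*log(a) - 4*a - sqrt(3)*a + sqrt(3)*a*log(2)/2


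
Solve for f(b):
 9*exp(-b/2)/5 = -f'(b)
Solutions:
 f(b) = C1 + 18*exp(-b/2)/5


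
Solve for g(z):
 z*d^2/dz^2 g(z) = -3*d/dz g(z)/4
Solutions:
 g(z) = C1 + C2*z^(1/4)


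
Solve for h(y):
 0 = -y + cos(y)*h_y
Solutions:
 h(y) = C1 + Integral(y/cos(y), y)


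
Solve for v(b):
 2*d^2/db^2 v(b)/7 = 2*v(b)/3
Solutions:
 v(b) = C1*exp(-sqrt(21)*b/3) + C2*exp(sqrt(21)*b/3)


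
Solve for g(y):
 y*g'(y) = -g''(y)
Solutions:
 g(y) = C1 + C2*erf(sqrt(2)*y/2)


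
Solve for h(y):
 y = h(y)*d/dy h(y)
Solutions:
 h(y) = -sqrt(C1 + y^2)
 h(y) = sqrt(C1 + y^2)


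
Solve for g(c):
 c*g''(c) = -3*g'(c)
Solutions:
 g(c) = C1 + C2/c^2


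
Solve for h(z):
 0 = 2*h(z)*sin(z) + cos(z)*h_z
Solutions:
 h(z) = C1*cos(z)^2


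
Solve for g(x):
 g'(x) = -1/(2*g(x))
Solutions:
 g(x) = -sqrt(C1 - x)
 g(x) = sqrt(C1 - x)


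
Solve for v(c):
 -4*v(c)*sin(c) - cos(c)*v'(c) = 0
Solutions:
 v(c) = C1*cos(c)^4


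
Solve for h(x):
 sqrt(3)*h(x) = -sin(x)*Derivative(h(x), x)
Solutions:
 h(x) = C1*(cos(x) + 1)^(sqrt(3)/2)/(cos(x) - 1)^(sqrt(3)/2)


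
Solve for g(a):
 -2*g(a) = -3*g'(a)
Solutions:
 g(a) = C1*exp(2*a/3)


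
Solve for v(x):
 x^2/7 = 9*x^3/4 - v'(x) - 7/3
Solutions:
 v(x) = C1 + 9*x^4/16 - x^3/21 - 7*x/3


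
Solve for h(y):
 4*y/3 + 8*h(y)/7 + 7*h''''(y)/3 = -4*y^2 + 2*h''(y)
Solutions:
 h(y) = -7*y^2/2 - 7*y/6 + (C1*sin(2^(3/4)*3^(1/4)*sqrt(7)*y*sin(atan(sqrt(15)/3)/2)/7) + C2*cos(2^(3/4)*3^(1/4)*sqrt(7)*y*sin(atan(sqrt(15)/3)/2)/7))*exp(-2^(3/4)*3^(1/4)*sqrt(7)*y*cos(atan(sqrt(15)/3)/2)/7) + (C3*sin(2^(3/4)*3^(1/4)*sqrt(7)*y*sin(atan(sqrt(15)/3)/2)/7) + C4*cos(2^(3/4)*3^(1/4)*sqrt(7)*y*sin(atan(sqrt(15)/3)/2)/7))*exp(2^(3/4)*3^(1/4)*sqrt(7)*y*cos(atan(sqrt(15)/3)/2)/7) - 49/4


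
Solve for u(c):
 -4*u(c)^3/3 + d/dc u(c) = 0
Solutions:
 u(c) = -sqrt(6)*sqrt(-1/(C1 + 4*c))/2
 u(c) = sqrt(6)*sqrt(-1/(C1 + 4*c))/2


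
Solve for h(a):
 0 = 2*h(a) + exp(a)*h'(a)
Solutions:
 h(a) = C1*exp(2*exp(-a))


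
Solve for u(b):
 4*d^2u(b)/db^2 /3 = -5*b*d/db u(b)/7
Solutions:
 u(b) = C1 + C2*erf(sqrt(210)*b/28)


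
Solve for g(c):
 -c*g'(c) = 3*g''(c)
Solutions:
 g(c) = C1 + C2*erf(sqrt(6)*c/6)


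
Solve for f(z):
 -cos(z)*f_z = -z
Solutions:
 f(z) = C1 + Integral(z/cos(z), z)


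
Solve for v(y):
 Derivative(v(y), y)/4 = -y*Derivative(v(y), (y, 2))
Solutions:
 v(y) = C1 + C2*y^(3/4)


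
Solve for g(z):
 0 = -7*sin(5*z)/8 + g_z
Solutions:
 g(z) = C1 - 7*cos(5*z)/40


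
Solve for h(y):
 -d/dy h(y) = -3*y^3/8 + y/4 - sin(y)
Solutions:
 h(y) = C1 + 3*y^4/32 - y^2/8 - cos(y)


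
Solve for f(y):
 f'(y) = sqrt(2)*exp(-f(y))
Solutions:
 f(y) = log(C1 + sqrt(2)*y)


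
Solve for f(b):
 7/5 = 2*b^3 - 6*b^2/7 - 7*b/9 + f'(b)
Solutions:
 f(b) = C1 - b^4/2 + 2*b^3/7 + 7*b^2/18 + 7*b/5


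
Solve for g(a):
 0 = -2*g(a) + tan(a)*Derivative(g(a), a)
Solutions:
 g(a) = C1*sin(a)^2


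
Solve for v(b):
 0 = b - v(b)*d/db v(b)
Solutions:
 v(b) = -sqrt(C1 + b^2)
 v(b) = sqrt(C1 + b^2)


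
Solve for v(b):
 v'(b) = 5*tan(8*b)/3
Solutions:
 v(b) = C1 - 5*log(cos(8*b))/24


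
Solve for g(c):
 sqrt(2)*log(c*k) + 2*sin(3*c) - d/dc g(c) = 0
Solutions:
 g(c) = C1 + sqrt(2)*c*(log(c*k) - 1) - 2*cos(3*c)/3


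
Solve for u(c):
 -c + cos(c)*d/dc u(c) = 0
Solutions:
 u(c) = C1 + Integral(c/cos(c), c)


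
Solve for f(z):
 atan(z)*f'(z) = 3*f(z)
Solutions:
 f(z) = C1*exp(3*Integral(1/atan(z), z))


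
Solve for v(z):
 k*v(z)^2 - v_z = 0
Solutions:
 v(z) = -1/(C1 + k*z)


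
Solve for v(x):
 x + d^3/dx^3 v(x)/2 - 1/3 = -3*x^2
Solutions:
 v(x) = C1 + C2*x + C3*x^2 - x^5/10 - x^4/12 + x^3/9


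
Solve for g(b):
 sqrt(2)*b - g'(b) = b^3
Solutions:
 g(b) = C1 - b^4/4 + sqrt(2)*b^2/2


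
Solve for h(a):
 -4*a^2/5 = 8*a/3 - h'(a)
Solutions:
 h(a) = C1 + 4*a^3/15 + 4*a^2/3


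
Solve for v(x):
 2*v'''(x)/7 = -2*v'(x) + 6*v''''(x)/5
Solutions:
 v(x) = C1 + C2*exp(x*(-2^(2/3)*5^(1/3)*(63*sqrt(1752429) + 83399)^(1/3) - 10*2^(1/3)*5^(2/3)/(63*sqrt(1752429) + 83399)^(1/3) + 20)/252)*sin(10^(1/3)*sqrt(3)*x*(-2^(1/3)*(63*sqrt(1752429) + 83399)^(1/3) + 10*5^(1/3)/(63*sqrt(1752429) + 83399)^(1/3))/252) + C3*exp(x*(-2^(2/3)*5^(1/3)*(63*sqrt(1752429) + 83399)^(1/3) - 10*2^(1/3)*5^(2/3)/(63*sqrt(1752429) + 83399)^(1/3) + 20)/252)*cos(10^(1/3)*sqrt(3)*x*(-2^(1/3)*(63*sqrt(1752429) + 83399)^(1/3) + 10*5^(1/3)/(63*sqrt(1752429) + 83399)^(1/3))/252) + C4*exp(x*(10*2^(1/3)*5^(2/3)/(63*sqrt(1752429) + 83399)^(1/3) + 10 + 2^(2/3)*5^(1/3)*(63*sqrt(1752429) + 83399)^(1/3))/126)


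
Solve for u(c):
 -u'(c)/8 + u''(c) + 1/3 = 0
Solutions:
 u(c) = C1 + C2*exp(c/8) + 8*c/3


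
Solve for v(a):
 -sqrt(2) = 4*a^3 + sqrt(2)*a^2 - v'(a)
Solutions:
 v(a) = C1 + a^4 + sqrt(2)*a^3/3 + sqrt(2)*a


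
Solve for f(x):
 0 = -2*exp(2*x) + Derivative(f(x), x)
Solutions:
 f(x) = C1 + exp(2*x)


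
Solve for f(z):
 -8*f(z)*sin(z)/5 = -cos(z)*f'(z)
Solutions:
 f(z) = C1/cos(z)^(8/5)


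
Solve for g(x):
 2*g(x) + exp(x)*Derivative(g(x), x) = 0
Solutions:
 g(x) = C1*exp(2*exp(-x))


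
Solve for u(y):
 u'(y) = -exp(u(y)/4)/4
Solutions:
 u(y) = 4*log(1/(C1 + y)) + 16*log(2)


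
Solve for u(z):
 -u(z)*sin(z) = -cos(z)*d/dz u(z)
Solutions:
 u(z) = C1/cos(z)


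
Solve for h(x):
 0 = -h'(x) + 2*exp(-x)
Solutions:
 h(x) = C1 - 2*exp(-x)


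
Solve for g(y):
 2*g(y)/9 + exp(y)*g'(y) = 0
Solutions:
 g(y) = C1*exp(2*exp(-y)/9)


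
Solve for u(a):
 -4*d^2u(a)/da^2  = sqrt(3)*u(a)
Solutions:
 u(a) = C1*sin(3^(1/4)*a/2) + C2*cos(3^(1/4)*a/2)


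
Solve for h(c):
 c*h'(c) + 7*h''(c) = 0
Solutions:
 h(c) = C1 + C2*erf(sqrt(14)*c/14)


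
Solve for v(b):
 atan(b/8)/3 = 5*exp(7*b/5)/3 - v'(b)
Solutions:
 v(b) = C1 - b*atan(b/8)/3 + 25*exp(7*b/5)/21 + 4*log(b^2 + 64)/3


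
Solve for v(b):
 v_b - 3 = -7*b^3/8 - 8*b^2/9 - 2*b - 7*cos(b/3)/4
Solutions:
 v(b) = C1 - 7*b^4/32 - 8*b^3/27 - b^2 + 3*b - 21*sin(b/3)/4


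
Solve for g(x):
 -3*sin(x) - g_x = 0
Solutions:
 g(x) = C1 + 3*cos(x)


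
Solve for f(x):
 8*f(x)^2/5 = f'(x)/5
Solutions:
 f(x) = -1/(C1 + 8*x)


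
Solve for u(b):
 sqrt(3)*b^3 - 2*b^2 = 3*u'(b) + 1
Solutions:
 u(b) = C1 + sqrt(3)*b^4/12 - 2*b^3/9 - b/3


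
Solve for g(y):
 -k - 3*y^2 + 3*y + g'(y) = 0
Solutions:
 g(y) = C1 + k*y + y^3 - 3*y^2/2


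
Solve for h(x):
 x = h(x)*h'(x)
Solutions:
 h(x) = -sqrt(C1 + x^2)
 h(x) = sqrt(C1 + x^2)


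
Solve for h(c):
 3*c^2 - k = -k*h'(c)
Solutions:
 h(c) = C1 - c^3/k + c


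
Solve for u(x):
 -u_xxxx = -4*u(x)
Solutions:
 u(x) = C1*exp(-sqrt(2)*x) + C2*exp(sqrt(2)*x) + C3*sin(sqrt(2)*x) + C4*cos(sqrt(2)*x)


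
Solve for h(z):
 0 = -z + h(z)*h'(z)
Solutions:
 h(z) = -sqrt(C1 + z^2)
 h(z) = sqrt(C1 + z^2)


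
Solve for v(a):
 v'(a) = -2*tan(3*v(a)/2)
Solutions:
 v(a) = -2*asin(C1*exp(-3*a))/3 + 2*pi/3
 v(a) = 2*asin(C1*exp(-3*a))/3


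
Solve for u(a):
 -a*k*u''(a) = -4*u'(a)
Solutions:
 u(a) = C1 + a^(((re(k) + 4)*re(k) + im(k)^2)/(re(k)^2 + im(k)^2))*(C2*sin(4*log(a)*Abs(im(k))/(re(k)^2 + im(k)^2)) + C3*cos(4*log(a)*im(k)/(re(k)^2 + im(k)^2)))


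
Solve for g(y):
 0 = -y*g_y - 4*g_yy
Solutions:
 g(y) = C1 + C2*erf(sqrt(2)*y/4)


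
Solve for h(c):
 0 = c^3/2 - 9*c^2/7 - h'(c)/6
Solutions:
 h(c) = C1 + 3*c^4/4 - 18*c^3/7


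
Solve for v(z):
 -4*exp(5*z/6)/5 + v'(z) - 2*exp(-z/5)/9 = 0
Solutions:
 v(z) = C1 + 24*exp(5*z/6)/25 - 10*exp(-z/5)/9


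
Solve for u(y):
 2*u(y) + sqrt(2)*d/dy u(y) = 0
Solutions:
 u(y) = C1*exp(-sqrt(2)*y)


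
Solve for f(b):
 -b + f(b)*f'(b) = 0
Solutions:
 f(b) = -sqrt(C1 + b^2)
 f(b) = sqrt(C1 + b^2)


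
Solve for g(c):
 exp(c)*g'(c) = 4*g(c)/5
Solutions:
 g(c) = C1*exp(-4*exp(-c)/5)


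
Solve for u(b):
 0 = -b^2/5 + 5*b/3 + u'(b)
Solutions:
 u(b) = C1 + b^3/15 - 5*b^2/6


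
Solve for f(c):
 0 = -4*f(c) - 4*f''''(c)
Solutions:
 f(c) = (C1*sin(sqrt(2)*c/2) + C2*cos(sqrt(2)*c/2))*exp(-sqrt(2)*c/2) + (C3*sin(sqrt(2)*c/2) + C4*cos(sqrt(2)*c/2))*exp(sqrt(2)*c/2)


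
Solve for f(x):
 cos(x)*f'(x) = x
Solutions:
 f(x) = C1 + Integral(x/cos(x), x)


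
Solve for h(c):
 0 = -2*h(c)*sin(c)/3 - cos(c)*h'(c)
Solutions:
 h(c) = C1*cos(c)^(2/3)


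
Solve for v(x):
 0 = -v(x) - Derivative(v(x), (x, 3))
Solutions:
 v(x) = C3*exp(-x) + (C1*sin(sqrt(3)*x/2) + C2*cos(sqrt(3)*x/2))*exp(x/2)


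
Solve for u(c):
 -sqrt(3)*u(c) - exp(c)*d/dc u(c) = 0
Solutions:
 u(c) = C1*exp(sqrt(3)*exp(-c))


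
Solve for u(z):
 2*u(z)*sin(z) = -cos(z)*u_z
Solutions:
 u(z) = C1*cos(z)^2


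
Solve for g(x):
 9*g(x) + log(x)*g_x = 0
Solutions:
 g(x) = C1*exp(-9*li(x))


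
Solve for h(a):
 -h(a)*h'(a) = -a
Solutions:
 h(a) = -sqrt(C1 + a^2)
 h(a) = sqrt(C1 + a^2)


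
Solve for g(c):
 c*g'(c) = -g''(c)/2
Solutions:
 g(c) = C1 + C2*erf(c)


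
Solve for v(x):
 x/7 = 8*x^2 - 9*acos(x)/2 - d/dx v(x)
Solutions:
 v(x) = C1 + 8*x^3/3 - x^2/14 - 9*x*acos(x)/2 + 9*sqrt(1 - x^2)/2


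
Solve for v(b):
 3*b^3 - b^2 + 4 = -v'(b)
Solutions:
 v(b) = C1 - 3*b^4/4 + b^3/3 - 4*b


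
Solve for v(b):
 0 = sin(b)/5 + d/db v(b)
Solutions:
 v(b) = C1 + cos(b)/5


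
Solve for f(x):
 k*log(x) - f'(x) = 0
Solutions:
 f(x) = C1 + k*x*log(x) - k*x


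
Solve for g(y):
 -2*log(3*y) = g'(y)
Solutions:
 g(y) = C1 - 2*y*log(y) - y*log(9) + 2*y


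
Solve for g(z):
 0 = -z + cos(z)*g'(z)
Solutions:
 g(z) = C1 + Integral(z/cos(z), z)


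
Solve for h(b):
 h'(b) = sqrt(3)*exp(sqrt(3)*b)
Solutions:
 h(b) = C1 + exp(sqrt(3)*b)


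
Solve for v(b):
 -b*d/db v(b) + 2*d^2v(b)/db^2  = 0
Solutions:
 v(b) = C1 + C2*erfi(b/2)


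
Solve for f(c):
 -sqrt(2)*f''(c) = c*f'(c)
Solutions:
 f(c) = C1 + C2*erf(2^(1/4)*c/2)


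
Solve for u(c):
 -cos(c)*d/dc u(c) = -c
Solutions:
 u(c) = C1 + Integral(c/cos(c), c)


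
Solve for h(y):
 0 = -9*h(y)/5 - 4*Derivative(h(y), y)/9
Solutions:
 h(y) = C1*exp(-81*y/20)


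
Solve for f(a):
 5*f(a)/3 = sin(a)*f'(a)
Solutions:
 f(a) = C1*(cos(a) - 1)^(5/6)/(cos(a) + 1)^(5/6)


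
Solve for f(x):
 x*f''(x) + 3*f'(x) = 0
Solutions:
 f(x) = C1 + C2/x^2


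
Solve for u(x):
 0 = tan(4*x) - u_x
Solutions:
 u(x) = C1 - log(cos(4*x))/4


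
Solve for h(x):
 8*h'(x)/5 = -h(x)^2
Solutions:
 h(x) = 8/(C1 + 5*x)


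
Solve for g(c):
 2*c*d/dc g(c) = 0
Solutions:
 g(c) = C1


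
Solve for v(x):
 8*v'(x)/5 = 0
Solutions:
 v(x) = C1


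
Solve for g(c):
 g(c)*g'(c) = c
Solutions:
 g(c) = -sqrt(C1 + c^2)
 g(c) = sqrt(C1 + c^2)


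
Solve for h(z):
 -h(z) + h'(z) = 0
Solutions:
 h(z) = C1*exp(z)


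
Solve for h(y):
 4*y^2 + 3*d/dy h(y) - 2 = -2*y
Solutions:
 h(y) = C1 - 4*y^3/9 - y^2/3 + 2*y/3


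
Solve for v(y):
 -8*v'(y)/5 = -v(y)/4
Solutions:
 v(y) = C1*exp(5*y/32)


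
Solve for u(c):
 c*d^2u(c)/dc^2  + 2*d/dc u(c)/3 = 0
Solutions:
 u(c) = C1 + C2*c^(1/3)


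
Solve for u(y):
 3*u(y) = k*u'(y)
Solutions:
 u(y) = C1*exp(3*y/k)


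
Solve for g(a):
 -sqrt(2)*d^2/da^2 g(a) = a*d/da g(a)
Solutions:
 g(a) = C1 + C2*erf(2^(1/4)*a/2)


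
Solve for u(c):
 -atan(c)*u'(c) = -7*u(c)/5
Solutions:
 u(c) = C1*exp(7*Integral(1/atan(c), c)/5)


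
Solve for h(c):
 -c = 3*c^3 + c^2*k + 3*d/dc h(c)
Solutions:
 h(c) = C1 - c^4/4 - c^3*k/9 - c^2/6


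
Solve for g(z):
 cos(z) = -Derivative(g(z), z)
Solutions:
 g(z) = C1 - sin(z)


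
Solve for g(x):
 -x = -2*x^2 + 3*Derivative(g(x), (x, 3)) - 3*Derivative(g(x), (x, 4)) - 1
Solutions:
 g(x) = C1 + C2*x + C3*x^2 + C4*exp(x) + x^5/90 + x^4/24 + 2*x^3/9


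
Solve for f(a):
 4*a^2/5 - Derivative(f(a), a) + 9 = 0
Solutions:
 f(a) = C1 + 4*a^3/15 + 9*a


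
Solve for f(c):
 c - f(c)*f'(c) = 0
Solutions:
 f(c) = -sqrt(C1 + c^2)
 f(c) = sqrt(C1 + c^2)


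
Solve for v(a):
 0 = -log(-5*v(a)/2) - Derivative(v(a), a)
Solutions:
 Integral(1/(log(-_y) - log(2) + log(5)), (_y, v(a))) = C1 - a


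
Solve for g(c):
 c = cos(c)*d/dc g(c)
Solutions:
 g(c) = C1 + Integral(c/cos(c), c)


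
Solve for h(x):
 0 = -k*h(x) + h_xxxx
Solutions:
 h(x) = C1*exp(-k^(1/4)*x) + C2*exp(k^(1/4)*x) + C3*exp(-I*k^(1/4)*x) + C4*exp(I*k^(1/4)*x)


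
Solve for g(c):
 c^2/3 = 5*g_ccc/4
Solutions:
 g(c) = C1 + C2*c + C3*c^2 + c^5/225


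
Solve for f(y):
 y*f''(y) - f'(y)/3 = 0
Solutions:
 f(y) = C1 + C2*y^(4/3)


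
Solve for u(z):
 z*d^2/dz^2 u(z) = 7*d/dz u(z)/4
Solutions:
 u(z) = C1 + C2*z^(11/4)


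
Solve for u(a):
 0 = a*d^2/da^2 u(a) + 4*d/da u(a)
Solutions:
 u(a) = C1 + C2/a^3


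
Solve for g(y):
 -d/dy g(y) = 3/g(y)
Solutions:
 g(y) = -sqrt(C1 - 6*y)
 g(y) = sqrt(C1 - 6*y)


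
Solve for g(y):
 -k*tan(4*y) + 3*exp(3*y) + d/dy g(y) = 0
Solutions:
 g(y) = C1 - k*log(cos(4*y))/4 - exp(3*y)


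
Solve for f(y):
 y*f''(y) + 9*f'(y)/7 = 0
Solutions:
 f(y) = C1 + C2/y^(2/7)


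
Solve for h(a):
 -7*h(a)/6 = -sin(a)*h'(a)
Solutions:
 h(a) = C1*(cos(a) - 1)^(7/12)/(cos(a) + 1)^(7/12)


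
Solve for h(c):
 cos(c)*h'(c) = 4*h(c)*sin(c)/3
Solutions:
 h(c) = C1/cos(c)^(4/3)


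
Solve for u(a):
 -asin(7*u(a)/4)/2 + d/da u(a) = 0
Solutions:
 Integral(1/asin(7*_y/4), (_y, u(a))) = C1 + a/2


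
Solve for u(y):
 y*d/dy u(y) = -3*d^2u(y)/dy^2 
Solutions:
 u(y) = C1 + C2*erf(sqrt(6)*y/6)


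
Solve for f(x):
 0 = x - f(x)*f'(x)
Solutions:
 f(x) = -sqrt(C1 + x^2)
 f(x) = sqrt(C1 + x^2)


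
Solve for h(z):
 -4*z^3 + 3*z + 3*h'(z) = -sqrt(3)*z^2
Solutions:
 h(z) = C1 + z^4/3 - sqrt(3)*z^3/9 - z^2/2


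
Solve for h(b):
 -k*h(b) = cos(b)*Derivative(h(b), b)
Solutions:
 h(b) = C1*exp(k*(log(sin(b) - 1) - log(sin(b) + 1))/2)


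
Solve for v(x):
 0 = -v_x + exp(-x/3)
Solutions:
 v(x) = C1 - 3*exp(-x/3)


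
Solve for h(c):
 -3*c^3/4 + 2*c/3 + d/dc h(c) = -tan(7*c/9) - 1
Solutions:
 h(c) = C1 + 3*c^4/16 - c^2/3 - c + 9*log(cos(7*c/9))/7


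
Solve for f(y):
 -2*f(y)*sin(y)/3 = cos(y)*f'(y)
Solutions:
 f(y) = C1*cos(y)^(2/3)


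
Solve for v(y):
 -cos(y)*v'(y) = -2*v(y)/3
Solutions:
 v(y) = C1*(sin(y) + 1)^(1/3)/(sin(y) - 1)^(1/3)


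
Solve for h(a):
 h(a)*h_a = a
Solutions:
 h(a) = -sqrt(C1 + a^2)
 h(a) = sqrt(C1 + a^2)


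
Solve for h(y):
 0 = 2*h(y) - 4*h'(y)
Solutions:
 h(y) = C1*exp(y/2)


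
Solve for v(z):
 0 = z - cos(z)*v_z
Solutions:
 v(z) = C1 + Integral(z/cos(z), z)


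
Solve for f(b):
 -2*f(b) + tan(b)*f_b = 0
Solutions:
 f(b) = C1*sin(b)^2


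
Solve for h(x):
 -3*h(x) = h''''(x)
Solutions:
 h(x) = (C1*sin(sqrt(2)*3^(1/4)*x/2) + C2*cos(sqrt(2)*3^(1/4)*x/2))*exp(-sqrt(2)*3^(1/4)*x/2) + (C3*sin(sqrt(2)*3^(1/4)*x/2) + C4*cos(sqrt(2)*3^(1/4)*x/2))*exp(sqrt(2)*3^(1/4)*x/2)


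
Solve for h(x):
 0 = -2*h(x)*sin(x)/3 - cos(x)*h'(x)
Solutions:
 h(x) = C1*cos(x)^(2/3)


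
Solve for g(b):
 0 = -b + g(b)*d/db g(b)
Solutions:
 g(b) = -sqrt(C1 + b^2)
 g(b) = sqrt(C1 + b^2)


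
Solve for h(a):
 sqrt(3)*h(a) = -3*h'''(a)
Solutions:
 h(a) = C3*exp(-3^(5/6)*a/3) + (C1*sin(3^(1/3)*a/2) + C2*cos(3^(1/3)*a/2))*exp(3^(5/6)*a/6)


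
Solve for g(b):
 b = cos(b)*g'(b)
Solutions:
 g(b) = C1 + Integral(b/cos(b), b)


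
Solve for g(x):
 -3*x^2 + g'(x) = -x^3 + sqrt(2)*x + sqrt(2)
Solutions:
 g(x) = C1 - x^4/4 + x^3 + sqrt(2)*x^2/2 + sqrt(2)*x


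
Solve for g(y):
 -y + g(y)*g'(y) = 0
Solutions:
 g(y) = -sqrt(C1 + y^2)
 g(y) = sqrt(C1 + y^2)


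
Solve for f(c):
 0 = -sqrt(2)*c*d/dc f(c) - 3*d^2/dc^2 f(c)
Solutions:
 f(c) = C1 + C2*erf(2^(3/4)*sqrt(3)*c/6)


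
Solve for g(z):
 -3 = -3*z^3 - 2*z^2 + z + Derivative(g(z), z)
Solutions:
 g(z) = C1 + 3*z^4/4 + 2*z^3/3 - z^2/2 - 3*z


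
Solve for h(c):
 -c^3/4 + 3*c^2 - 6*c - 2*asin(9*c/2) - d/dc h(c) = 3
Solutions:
 h(c) = C1 - c^4/16 + c^3 - 3*c^2 - 2*c*asin(9*c/2) - 3*c - 2*sqrt(4 - 81*c^2)/9


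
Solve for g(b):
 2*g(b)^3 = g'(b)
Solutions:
 g(b) = -sqrt(2)*sqrt(-1/(C1 + 2*b))/2
 g(b) = sqrt(2)*sqrt(-1/(C1 + 2*b))/2


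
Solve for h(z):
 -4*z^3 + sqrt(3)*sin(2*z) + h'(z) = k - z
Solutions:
 h(z) = C1 + k*z + z^4 - z^2/2 + sqrt(3)*cos(2*z)/2


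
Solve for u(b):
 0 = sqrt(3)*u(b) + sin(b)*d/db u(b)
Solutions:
 u(b) = C1*(cos(b) + 1)^(sqrt(3)/2)/(cos(b) - 1)^(sqrt(3)/2)


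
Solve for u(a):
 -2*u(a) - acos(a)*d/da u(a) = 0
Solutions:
 u(a) = C1*exp(-2*Integral(1/acos(a), a))


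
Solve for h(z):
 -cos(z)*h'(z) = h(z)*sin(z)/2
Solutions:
 h(z) = C1*sqrt(cos(z))


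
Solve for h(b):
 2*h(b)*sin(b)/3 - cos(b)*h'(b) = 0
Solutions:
 h(b) = C1/cos(b)^(2/3)


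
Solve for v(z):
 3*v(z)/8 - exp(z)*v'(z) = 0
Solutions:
 v(z) = C1*exp(-3*exp(-z)/8)


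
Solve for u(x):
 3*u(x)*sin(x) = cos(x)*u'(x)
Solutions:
 u(x) = C1/cos(x)^3


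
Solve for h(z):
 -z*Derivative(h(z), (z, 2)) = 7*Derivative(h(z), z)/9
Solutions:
 h(z) = C1 + C2*z^(2/9)


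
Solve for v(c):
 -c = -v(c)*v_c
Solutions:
 v(c) = -sqrt(C1 + c^2)
 v(c) = sqrt(C1 + c^2)


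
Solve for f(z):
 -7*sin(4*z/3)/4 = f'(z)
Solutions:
 f(z) = C1 + 21*cos(4*z/3)/16


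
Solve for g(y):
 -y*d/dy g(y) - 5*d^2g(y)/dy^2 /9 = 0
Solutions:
 g(y) = C1 + C2*erf(3*sqrt(10)*y/10)


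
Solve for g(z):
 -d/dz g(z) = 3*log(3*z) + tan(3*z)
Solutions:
 g(z) = C1 - 3*z*log(z) - 3*z*log(3) + 3*z + log(cos(3*z))/3


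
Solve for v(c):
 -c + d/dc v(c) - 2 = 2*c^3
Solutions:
 v(c) = C1 + c^4/2 + c^2/2 + 2*c


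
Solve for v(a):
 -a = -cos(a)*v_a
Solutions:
 v(a) = C1 + Integral(a/cos(a), a)


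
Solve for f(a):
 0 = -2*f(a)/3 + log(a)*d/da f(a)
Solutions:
 f(a) = C1*exp(2*li(a)/3)


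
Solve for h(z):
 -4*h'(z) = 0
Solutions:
 h(z) = C1


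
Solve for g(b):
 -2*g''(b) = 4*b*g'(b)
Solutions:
 g(b) = C1 + C2*erf(b)


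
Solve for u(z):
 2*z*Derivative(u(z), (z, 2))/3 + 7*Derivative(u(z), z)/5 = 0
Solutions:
 u(z) = C1 + C2/z^(11/10)


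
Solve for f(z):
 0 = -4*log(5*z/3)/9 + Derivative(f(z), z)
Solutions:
 f(z) = C1 + 4*z*log(z)/9 - 4*z*log(3)/9 - 4*z/9 + 4*z*log(5)/9


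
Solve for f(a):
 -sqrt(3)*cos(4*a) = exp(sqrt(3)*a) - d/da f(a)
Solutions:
 f(a) = C1 + sqrt(3)*exp(sqrt(3)*a)/3 + sqrt(3)*sin(4*a)/4


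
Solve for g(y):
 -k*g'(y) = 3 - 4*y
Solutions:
 g(y) = C1 + 2*y^2/k - 3*y/k


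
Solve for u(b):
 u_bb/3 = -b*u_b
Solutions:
 u(b) = C1 + C2*erf(sqrt(6)*b/2)


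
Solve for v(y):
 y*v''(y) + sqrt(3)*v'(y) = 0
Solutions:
 v(y) = C1 + C2*y^(1 - sqrt(3))


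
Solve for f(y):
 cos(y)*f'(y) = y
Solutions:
 f(y) = C1 + Integral(y/cos(y), y)


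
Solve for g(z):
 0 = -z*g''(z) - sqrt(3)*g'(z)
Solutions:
 g(z) = C1 + C2*z^(1 - sqrt(3))


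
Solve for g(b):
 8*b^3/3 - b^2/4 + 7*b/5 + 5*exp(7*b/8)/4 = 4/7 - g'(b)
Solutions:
 g(b) = C1 - 2*b^4/3 + b^3/12 - 7*b^2/10 + 4*b/7 - 10*exp(7*b/8)/7


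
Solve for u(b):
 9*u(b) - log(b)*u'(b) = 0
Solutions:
 u(b) = C1*exp(9*li(b))


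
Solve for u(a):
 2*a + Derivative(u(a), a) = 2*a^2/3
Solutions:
 u(a) = C1 + 2*a^3/9 - a^2


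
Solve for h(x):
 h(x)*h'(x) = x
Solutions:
 h(x) = -sqrt(C1 + x^2)
 h(x) = sqrt(C1 + x^2)


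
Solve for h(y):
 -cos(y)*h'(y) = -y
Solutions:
 h(y) = C1 + Integral(y/cos(y), y)


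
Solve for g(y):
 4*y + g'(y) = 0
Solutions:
 g(y) = C1 - 2*y^2


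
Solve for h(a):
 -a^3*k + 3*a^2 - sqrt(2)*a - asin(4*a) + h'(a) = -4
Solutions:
 h(a) = C1 + a^4*k/4 - a^3 + sqrt(2)*a^2/2 + a*asin(4*a) - 4*a + sqrt(1 - 16*a^2)/4


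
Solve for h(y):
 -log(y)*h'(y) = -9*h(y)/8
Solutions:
 h(y) = C1*exp(9*li(y)/8)


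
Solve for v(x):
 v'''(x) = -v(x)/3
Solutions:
 v(x) = C3*exp(-3^(2/3)*x/3) + (C1*sin(3^(1/6)*x/2) + C2*cos(3^(1/6)*x/2))*exp(3^(2/3)*x/6)


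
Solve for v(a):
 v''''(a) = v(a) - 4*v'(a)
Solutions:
 v(a) = (C1*exp(-a*sqrt(-1/2 + sqrt(2))) + C2*exp(a*sqrt(-1/2 + sqrt(2))))*exp(-sqrt(2)*a/2) + (C3*sin(a*sqrt(1/2 + sqrt(2))) + C4*cos(a*sqrt(1/2 + sqrt(2))))*exp(sqrt(2)*a/2)


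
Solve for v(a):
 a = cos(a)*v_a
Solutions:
 v(a) = C1 + Integral(a/cos(a), a)


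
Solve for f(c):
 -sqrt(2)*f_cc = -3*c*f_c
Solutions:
 f(c) = C1 + C2*erfi(2^(1/4)*sqrt(3)*c/2)


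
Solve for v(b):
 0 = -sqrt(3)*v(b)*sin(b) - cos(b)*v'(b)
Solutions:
 v(b) = C1*cos(b)^(sqrt(3))


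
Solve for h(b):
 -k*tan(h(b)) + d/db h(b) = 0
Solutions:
 h(b) = pi - asin(C1*exp(b*k))
 h(b) = asin(C1*exp(b*k))


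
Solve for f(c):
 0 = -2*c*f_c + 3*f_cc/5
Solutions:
 f(c) = C1 + C2*erfi(sqrt(15)*c/3)


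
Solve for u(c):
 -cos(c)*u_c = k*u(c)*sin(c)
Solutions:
 u(c) = C1*exp(k*log(cos(c)))


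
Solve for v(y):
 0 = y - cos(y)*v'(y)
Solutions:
 v(y) = C1 + Integral(y/cos(y), y)


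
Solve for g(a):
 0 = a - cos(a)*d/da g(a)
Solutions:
 g(a) = C1 + Integral(a/cos(a), a)


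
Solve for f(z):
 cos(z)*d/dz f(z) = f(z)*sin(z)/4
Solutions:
 f(z) = C1/cos(z)^(1/4)


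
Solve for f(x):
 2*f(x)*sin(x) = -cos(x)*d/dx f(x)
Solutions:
 f(x) = C1*cos(x)^2


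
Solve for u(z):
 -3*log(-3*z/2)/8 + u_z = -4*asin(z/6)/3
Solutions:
 u(z) = C1 + 3*z*log(-z)/8 - 4*z*asin(z/6)/3 - 3*z/8 - 3*z*log(2)/8 + 3*z*log(3)/8 - 4*sqrt(36 - z^2)/3


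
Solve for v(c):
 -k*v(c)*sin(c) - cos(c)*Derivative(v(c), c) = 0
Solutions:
 v(c) = C1*exp(k*log(cos(c)))


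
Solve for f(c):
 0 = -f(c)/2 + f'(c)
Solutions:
 f(c) = C1*exp(c/2)


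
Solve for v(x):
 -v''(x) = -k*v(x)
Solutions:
 v(x) = C1*exp(-sqrt(k)*x) + C2*exp(sqrt(k)*x)


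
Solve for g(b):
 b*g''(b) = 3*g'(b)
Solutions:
 g(b) = C1 + C2*b^4


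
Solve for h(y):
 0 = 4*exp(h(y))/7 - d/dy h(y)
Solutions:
 h(y) = log(-1/(C1 + 4*y)) + log(7)


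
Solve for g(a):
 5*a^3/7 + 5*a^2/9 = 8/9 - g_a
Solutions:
 g(a) = C1 - 5*a^4/28 - 5*a^3/27 + 8*a/9


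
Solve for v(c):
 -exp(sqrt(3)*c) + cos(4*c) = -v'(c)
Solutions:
 v(c) = C1 + sqrt(3)*exp(sqrt(3)*c)/3 - sin(4*c)/4


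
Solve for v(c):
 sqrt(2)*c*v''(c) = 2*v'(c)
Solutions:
 v(c) = C1 + C2*c^(1 + sqrt(2))


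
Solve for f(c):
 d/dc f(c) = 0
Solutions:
 f(c) = C1


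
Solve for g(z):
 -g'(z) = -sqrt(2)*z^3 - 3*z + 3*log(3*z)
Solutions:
 g(z) = C1 + sqrt(2)*z^4/4 + 3*z^2/2 - 3*z*log(z) - 3*z*log(3) + 3*z


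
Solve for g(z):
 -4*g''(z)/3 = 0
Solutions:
 g(z) = C1 + C2*z


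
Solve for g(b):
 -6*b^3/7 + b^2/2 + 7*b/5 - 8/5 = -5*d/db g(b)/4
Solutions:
 g(b) = C1 + 6*b^4/35 - 2*b^3/15 - 14*b^2/25 + 32*b/25


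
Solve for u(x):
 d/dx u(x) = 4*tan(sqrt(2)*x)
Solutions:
 u(x) = C1 - 2*sqrt(2)*log(cos(sqrt(2)*x))


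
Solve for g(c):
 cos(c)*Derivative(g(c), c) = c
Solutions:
 g(c) = C1 + Integral(c/cos(c), c)


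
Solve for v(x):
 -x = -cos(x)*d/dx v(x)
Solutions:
 v(x) = C1 + Integral(x/cos(x), x)


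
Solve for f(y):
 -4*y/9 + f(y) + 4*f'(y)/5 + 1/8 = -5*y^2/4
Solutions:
 f(y) = C1*exp(-5*y/4) - 5*y^2/4 + 22*y/9 - 749/360


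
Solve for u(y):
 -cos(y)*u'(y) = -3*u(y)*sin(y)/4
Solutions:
 u(y) = C1/cos(y)^(3/4)


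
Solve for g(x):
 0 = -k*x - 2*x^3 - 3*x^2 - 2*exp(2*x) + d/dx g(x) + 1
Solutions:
 g(x) = C1 + k*x^2/2 + x^4/2 + x^3 - x + exp(2*x)


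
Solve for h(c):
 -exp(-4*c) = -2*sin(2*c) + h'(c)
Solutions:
 h(c) = C1 - cos(2*c) + exp(-4*c)/4


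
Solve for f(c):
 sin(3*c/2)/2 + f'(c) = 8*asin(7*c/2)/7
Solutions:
 f(c) = C1 + 8*c*asin(7*c/2)/7 + 8*sqrt(4 - 49*c^2)/49 + cos(3*c/2)/3


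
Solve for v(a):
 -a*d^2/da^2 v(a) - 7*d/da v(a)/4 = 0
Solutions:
 v(a) = C1 + C2/a^(3/4)


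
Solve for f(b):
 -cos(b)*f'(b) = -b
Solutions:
 f(b) = C1 + Integral(b/cos(b), b)


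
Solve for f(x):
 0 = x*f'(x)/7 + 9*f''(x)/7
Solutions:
 f(x) = C1 + C2*erf(sqrt(2)*x/6)


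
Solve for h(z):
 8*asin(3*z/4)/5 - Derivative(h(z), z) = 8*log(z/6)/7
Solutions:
 h(z) = C1 - 8*z*log(z)/7 + 8*z*asin(3*z/4)/5 + 8*z/7 + 8*z*log(6)/7 + 8*sqrt(16 - 9*z^2)/15


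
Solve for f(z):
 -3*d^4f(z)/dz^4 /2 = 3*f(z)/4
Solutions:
 f(z) = (C1*sin(2^(1/4)*z/2) + C2*cos(2^(1/4)*z/2))*exp(-2^(1/4)*z/2) + (C3*sin(2^(1/4)*z/2) + C4*cos(2^(1/4)*z/2))*exp(2^(1/4)*z/2)


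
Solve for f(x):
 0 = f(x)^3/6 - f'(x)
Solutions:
 f(x) = -sqrt(3)*sqrt(-1/(C1 + x))
 f(x) = sqrt(3)*sqrt(-1/(C1 + x))


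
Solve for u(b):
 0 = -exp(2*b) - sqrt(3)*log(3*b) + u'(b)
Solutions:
 u(b) = C1 + sqrt(3)*b*log(b) + sqrt(3)*b*(-1 + log(3)) + exp(2*b)/2


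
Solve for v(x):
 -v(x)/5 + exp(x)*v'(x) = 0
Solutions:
 v(x) = C1*exp(-exp(-x)/5)


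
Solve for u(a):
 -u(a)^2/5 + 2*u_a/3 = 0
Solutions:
 u(a) = -10/(C1 + 3*a)


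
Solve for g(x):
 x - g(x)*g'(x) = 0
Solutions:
 g(x) = -sqrt(C1 + x^2)
 g(x) = sqrt(C1 + x^2)


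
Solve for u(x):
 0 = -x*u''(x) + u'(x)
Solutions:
 u(x) = C1 + C2*x^2


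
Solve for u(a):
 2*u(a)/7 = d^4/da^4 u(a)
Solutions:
 u(a) = C1*exp(-2^(1/4)*7^(3/4)*a/7) + C2*exp(2^(1/4)*7^(3/4)*a/7) + C3*sin(2^(1/4)*7^(3/4)*a/7) + C4*cos(2^(1/4)*7^(3/4)*a/7)


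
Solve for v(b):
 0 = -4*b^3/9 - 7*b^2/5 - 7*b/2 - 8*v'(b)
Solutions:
 v(b) = C1 - b^4/72 - 7*b^3/120 - 7*b^2/32


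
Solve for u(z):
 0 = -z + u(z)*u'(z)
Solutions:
 u(z) = -sqrt(C1 + z^2)
 u(z) = sqrt(C1 + z^2)


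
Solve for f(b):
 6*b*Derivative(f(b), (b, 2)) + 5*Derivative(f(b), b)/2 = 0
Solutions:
 f(b) = C1 + C2*b^(7/12)


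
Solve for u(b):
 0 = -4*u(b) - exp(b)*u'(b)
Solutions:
 u(b) = C1*exp(4*exp(-b))


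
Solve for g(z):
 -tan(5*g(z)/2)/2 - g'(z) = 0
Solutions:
 g(z) = -2*asin(C1*exp(-5*z/4))/5 + 2*pi/5
 g(z) = 2*asin(C1*exp(-5*z/4))/5


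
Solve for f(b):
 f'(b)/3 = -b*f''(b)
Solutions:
 f(b) = C1 + C2*b^(2/3)


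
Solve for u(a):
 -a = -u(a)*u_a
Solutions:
 u(a) = -sqrt(C1 + a^2)
 u(a) = sqrt(C1 + a^2)


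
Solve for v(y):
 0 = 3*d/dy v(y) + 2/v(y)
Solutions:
 v(y) = -sqrt(C1 - 12*y)/3
 v(y) = sqrt(C1 - 12*y)/3


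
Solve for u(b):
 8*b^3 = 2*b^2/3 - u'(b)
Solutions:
 u(b) = C1 - 2*b^4 + 2*b^3/9


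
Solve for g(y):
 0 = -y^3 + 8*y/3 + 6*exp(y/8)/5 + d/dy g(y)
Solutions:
 g(y) = C1 + y^4/4 - 4*y^2/3 - 48*exp(y/8)/5


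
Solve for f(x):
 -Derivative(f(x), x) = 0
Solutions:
 f(x) = C1


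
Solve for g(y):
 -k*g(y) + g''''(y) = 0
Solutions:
 g(y) = C1*exp(-k^(1/4)*y) + C2*exp(k^(1/4)*y) + C3*exp(-I*k^(1/4)*y) + C4*exp(I*k^(1/4)*y)


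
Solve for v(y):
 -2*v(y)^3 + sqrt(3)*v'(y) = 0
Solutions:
 v(y) = -sqrt(6)*sqrt(-1/(C1 + 2*sqrt(3)*y))/2
 v(y) = sqrt(6)*sqrt(-1/(C1 + 2*sqrt(3)*y))/2


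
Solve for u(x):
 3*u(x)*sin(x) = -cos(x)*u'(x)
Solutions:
 u(x) = C1*cos(x)^3


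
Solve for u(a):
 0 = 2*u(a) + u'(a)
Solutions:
 u(a) = C1*exp(-2*a)


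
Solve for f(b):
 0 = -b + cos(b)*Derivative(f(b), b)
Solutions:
 f(b) = C1 + Integral(b/cos(b), b)


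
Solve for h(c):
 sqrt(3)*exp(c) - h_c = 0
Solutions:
 h(c) = C1 + sqrt(3)*exp(c)


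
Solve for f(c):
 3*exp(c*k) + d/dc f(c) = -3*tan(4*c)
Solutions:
 f(c) = C1 - 3*Piecewise((exp(c*k)/k, Ne(k, 0)), (c, True)) + 3*log(cos(4*c))/4


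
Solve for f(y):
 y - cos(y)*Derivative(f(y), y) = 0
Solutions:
 f(y) = C1 + Integral(y/cos(y), y)


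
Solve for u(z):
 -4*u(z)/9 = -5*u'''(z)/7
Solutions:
 u(z) = C3*exp(2100^(1/3)*z/15) + (C1*sin(3^(5/6)*700^(1/3)*z/30) + C2*cos(3^(5/6)*700^(1/3)*z/30))*exp(-2100^(1/3)*z/30)


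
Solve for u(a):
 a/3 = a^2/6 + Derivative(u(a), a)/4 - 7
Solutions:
 u(a) = C1 - 2*a^3/9 + 2*a^2/3 + 28*a


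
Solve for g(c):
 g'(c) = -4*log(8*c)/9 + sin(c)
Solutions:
 g(c) = C1 - 4*c*log(c)/9 - 4*c*log(2)/3 + 4*c/9 - cos(c)


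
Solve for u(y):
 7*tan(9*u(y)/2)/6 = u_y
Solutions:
 u(y) = -2*asin(C1*exp(21*y/4))/9 + 2*pi/9
 u(y) = 2*asin(C1*exp(21*y/4))/9


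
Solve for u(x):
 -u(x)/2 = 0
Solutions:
 u(x) = 0
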